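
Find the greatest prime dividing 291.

97

291 = 3 · 97
97 is prime.
So 291 = 3 · 97; the largest prime factor is 97.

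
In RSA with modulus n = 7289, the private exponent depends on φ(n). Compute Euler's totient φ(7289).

Factor: 7289 = 37 · 197.
φ(7289) = (37−1) · (197−1) = 36 · 196 = 7056.

7056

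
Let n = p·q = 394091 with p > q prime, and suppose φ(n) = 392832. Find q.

φ(n) = (p−1)(q−1) = n − (p+q) + 1, so p + q = 394091 − 392832 + 1 = 1260.
p and q are the roots of t² − 1260t + 394091 = 0.
Discriminant: 1260² − 4·394091 = 1587600 − 1576364 = 11236; √11236 = 106.
q = (1260 − 106)/2 = 577, p = (1260 + 106)/2 = 683.
Check: 577 · 683 = 394091.

577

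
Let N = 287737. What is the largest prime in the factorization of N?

287737 = 53 · 5429
5429 = 61 · 89
89 is prime.
So 287737 = 53 · 61 · 89; the largest prime factor is 89.

89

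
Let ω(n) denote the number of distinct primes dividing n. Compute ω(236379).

5

236379 = 3 · 78793
78793 = 11 · 7163
7163 = 13 · 551
551 = 19 · 29
236379 = 3 · 11 · 13 · 19 · 29, which has 5 distinct prime factors.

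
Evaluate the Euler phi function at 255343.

Factor: 255343 = 11 · 139 · 167.
φ(255343) = (11−1) · (139−1) · (167−1) = 10 · 138 · 166 = 229080.

229080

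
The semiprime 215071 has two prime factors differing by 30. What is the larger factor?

Since p = q + 30, we have 215071 = q(q + 30), so q² + 30q − 215071 = 0.
Discriminant: 30² + 4·215071 = 900 + 860284 = 861184; √861184 = 928.
q = (−30 + 928)/2 = 449, and p = q + 30 = 479.
Check: 449 · 479 = 215071.

479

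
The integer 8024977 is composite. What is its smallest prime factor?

61

8024977 is odd.
Digit sum 37, not divisible by 3.
Ends in 7: not divisible by 5.
7: 8024977 = 7·1146425 + 2
11: 8024977 = 11·729543 + 4
13: 8024977 = 13·617305 + 12
17: 8024977 = 17·472057 + 8
19: 8024977 = 19·422367 + 4
23: 8024977 = 23·348912 + 1
29: 8024977 = 29·276723 + 10
31: 8024977 = 31·258870 + 7
37: 8024977 = 37·216891 + 10
41: 8024977 = 41·195731 + 6
43: 8024977 = 43·186627 + 16
47: 8024977 = 47·170744 + 9
53: 8024977 = 53·151414 + 35
59: 8024977 = 59·136016 + 33
61: 8024977 = 61·131557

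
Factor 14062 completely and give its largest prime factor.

14062 = 2 · 7031
7031 = 79 · 89
89 is prime.
So 14062 = 2 · 79 · 89; the largest prime factor is 89.

89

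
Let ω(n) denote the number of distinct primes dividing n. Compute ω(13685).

13685 = 5 · 2737
2737 = 7 · 391
391 = 17 · 23
13685 = 5 · 7 · 17 · 23, which has 4 distinct prime factors.

4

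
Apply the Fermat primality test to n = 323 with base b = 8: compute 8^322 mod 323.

8^1 ≡ 8 (mod 323)
8^2 ≡ 8^2 = 64 ≡ 64 (mod 323)
8^4 ≡ 64^2 = 4096 ≡ 220 (mod 323)
8^8 ≡ 220^2 = 48400 ≡ 273 (mod 323)
8^16 ≡ 273^2 = 74529 ≡ 239 (mod 323)
8^32 ≡ 239^2 = 57121 ≡ 273 (mod 323)
8^64 ≡ 273^2 = 74529 ≡ 239 (mod 323)
8^128 ≡ 239^2 = 57121 ≡ 273 (mod 323)
8^256 ≡ 273^2 = 74529 ≡ 239 (mod 323)
322 = 256 + 64 + 2 in binary powers of 2.
So 8^322 ≡ 239 · 239 · 64 ≡ 30 (mod 323).
Since 30 ≠ 1, base 8 is a Fermat witness: 323 is composite.

30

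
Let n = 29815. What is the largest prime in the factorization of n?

29815 = 5 · 5963
5963 = 67 · 89
89 is prime.
So 29815 = 5 · 67 · 89; the largest prime factor is 89.

89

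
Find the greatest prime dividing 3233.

3233 = 53 · 61
61 is prime.
So 3233 = 53 · 61; the largest prime factor is 61.

61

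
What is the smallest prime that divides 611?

13

611 is odd.
Digit sum 8, not divisible by 3.
Ends in 1: not divisible by 5.
7: 611 = 7·87 + 2
11: 611 = 11·55 + 6
13: 611 = 13·47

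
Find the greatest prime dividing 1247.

43

1247 = 29 · 43
43 is prime.
So 1247 = 29 · 43; the largest prime factor is 43.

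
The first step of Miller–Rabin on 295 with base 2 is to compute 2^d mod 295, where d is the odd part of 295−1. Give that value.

173

295 − 1 = 294 = 2^1 · 147, so d = 147.
2^1 ≡ 2 (mod 295)
2^2 ≡ 2^2 = 4 ≡ 4 (mod 295)
2^4 ≡ 4^2 = 16 ≡ 16 (mod 295)
2^8 ≡ 16^2 = 256 ≡ 256 (mod 295)
2^16 ≡ 256^2 = 65536 ≡ 46 (mod 295)
2^32 ≡ 46^2 = 2116 ≡ 51 (mod 295)
2^64 ≡ 51^2 = 2601 ≡ 241 (mod 295)
2^128 ≡ 241^2 = 58081 ≡ 261 (mod 295)
147 = 128 + 16 + 2 + 1 in binary powers of 2.
So 2^147 ≡ 261 · 46 · 4 · 2 ≡ 173 (mod 295).
Squaring chain: 173; never reaches −1, so base 2 is a Miller–Rabin witness that 295 is composite.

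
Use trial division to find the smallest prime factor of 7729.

7729 is odd.
Digit sum 25, not divisible by 3.
Ends in 9: not divisible by 5.
7: 7729 = 7·1104 + 1
11: 7729 = 11·702 + 7
13: 7729 = 13·594 + 7
17: 7729 = 17·454 + 11
19: 7729 = 19·406 + 15
23: 7729 = 23·336 + 1
29: 7729 = 29·266 + 15
31: 7729 = 31·249 + 10
37: 7729 = 37·208 + 33
41: 7729 = 41·188 + 21
43: 7729 = 43·179 + 32
47: 7729 = 47·164 + 21
53: 7729 = 53·145 + 44
59: 7729 = 59·131

59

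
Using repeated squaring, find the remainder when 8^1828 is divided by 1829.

8^1 ≡ 8 (mod 1829)
8^2 ≡ 8^2 = 64 ≡ 64 (mod 1829)
8^4 ≡ 64^2 = 4096 ≡ 438 (mod 1829)
8^8 ≡ 438^2 = 191844 ≡ 1628 (mod 1829)
8^16 ≡ 1628^2 = 2650384 ≡ 163 (mod 1829)
8^32 ≡ 163^2 = 26569 ≡ 963 (mod 1829)
8^64 ≡ 963^2 = 927369 ≡ 66 (mod 1829)
8^128 ≡ 66^2 = 4356 ≡ 698 (mod 1829)
8^256 ≡ 698^2 = 487204 ≡ 690 (mod 1829)
8^512 ≡ 690^2 = 476100 ≡ 560 (mod 1829)
8^1024 ≡ 560^2 = 313600 ≡ 841 (mod 1829)
1828 = 1024 + 512 + 256 + 32 + 4 in binary powers of 2.
So 8^1828 ≡ 841 · 560 · 690 · 963 · 438 ≡ 1349 (mod 1829).
Since 1349 ≠ 1, base 8 is a Fermat witness: 1829 is composite.

1349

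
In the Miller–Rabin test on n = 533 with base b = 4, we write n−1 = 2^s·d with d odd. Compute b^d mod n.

433

533 − 1 = 532 = 2^2 · 133, so d = 133.
4^1 ≡ 4 (mod 533)
4^2 ≡ 4^2 = 16 ≡ 16 (mod 533)
4^4 ≡ 16^2 = 256 ≡ 256 (mod 533)
4^8 ≡ 256^2 = 65536 ≡ 510 (mod 533)
4^16 ≡ 510^2 = 260100 ≡ 529 (mod 533)
4^32 ≡ 529^2 = 279841 ≡ 16 (mod 533)
4^64 ≡ 16^2 = 256 ≡ 256 (mod 533)
4^128 ≡ 256^2 = 65536 ≡ 510 (mod 533)
133 = 128 + 4 + 1 in binary powers of 2.
So 4^133 ≡ 510 · 256 · 4 ≡ 433 (mod 533).
Squaring chain: 433 → 406; never reaches −1, so base 4 is a Miller–Rabin witness that 533 is composite.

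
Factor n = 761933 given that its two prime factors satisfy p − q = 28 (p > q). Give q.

859

Since p = q + 28, we have 761933 = q(q + 28), so q² + 28q − 761933 = 0.
Discriminant: 28² + 4·761933 = 784 + 3047732 = 3048516; √3048516 = 1746.
q = (−28 + 1746)/2 = 859, and p = q + 28 = 887.
Check: 859 · 887 = 761933.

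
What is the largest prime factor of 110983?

110983 = 29 · 3827
3827 = 43 · 89
89 is prime.
So 110983 = 29 · 43 · 89; the largest prime factor is 89.

89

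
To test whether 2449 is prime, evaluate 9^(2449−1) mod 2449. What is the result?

1721

9^1 ≡ 9 (mod 2449)
9^2 ≡ 9^2 = 81 ≡ 81 (mod 2449)
9^4 ≡ 81^2 = 6561 ≡ 1663 (mod 2449)
9^8 ≡ 1663^2 = 2765569 ≡ 648 (mod 2449)
9^16 ≡ 648^2 = 419904 ≡ 1125 (mod 2449)
9^32 ≡ 1125^2 = 1265625 ≡ 1941 (mod 2449)
9^64 ≡ 1941^2 = 3767481 ≡ 919 (mod 2449)
9^128 ≡ 919^2 = 844561 ≡ 2105 (mod 2449)
9^256 ≡ 2105^2 = 4431025 ≡ 784 (mod 2449)
9^512 ≡ 784^2 = 614656 ≡ 2406 (mod 2449)
9^1024 ≡ 2406^2 = 5788836 ≡ 1849 (mod 2449)
9^2048 ≡ 1849^2 = 3418801 ≡ 2446 (mod 2449)
2448 = 2048 + 256 + 128 + 16 in binary powers of 2.
So 9^2448 ≡ 2446 · 784 · 2105 · 1125 ≡ 1721 (mod 2449).
Since 1721 ≠ 1, base 9 is a Fermat witness: 2449 is composite.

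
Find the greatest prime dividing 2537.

2537 = 43 · 59
59 is prime.
So 2537 = 43 · 59; the largest prime factor is 59.

59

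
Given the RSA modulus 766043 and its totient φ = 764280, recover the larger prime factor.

991

φ(n) = (p−1)(q−1) = n − (p+q) + 1, so p + q = 766043 − 764280 + 1 = 1764.
p and q are the roots of t² − 1764t + 766043 = 0.
Discriminant: 1764² − 4·766043 = 3111696 − 3064172 = 47524; √47524 = 218.
q = (1764 − 218)/2 = 773, p = (1764 + 218)/2 = 991.
Check: 773 · 991 = 766043.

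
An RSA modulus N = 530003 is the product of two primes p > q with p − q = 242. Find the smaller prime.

Since p = q + 242, we have 530003 = q(q + 242), so q² + 242q − 530003 = 0.
Discriminant: 242² + 4·530003 = 58564 + 2120012 = 2178576; √2178576 = 1476.
q = (−242 + 1476)/2 = 617, and p = q + 242 = 859.
Check: 617 · 859 = 530003.

617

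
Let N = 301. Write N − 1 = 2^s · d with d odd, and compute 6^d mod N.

301 − 1 = 300 = 2^2 · 75, so d = 75.
6^1 ≡ 6 (mod 301)
6^2 ≡ 6^2 = 36 ≡ 36 (mod 301)
6^4 ≡ 36^2 = 1296 ≡ 92 (mod 301)
6^8 ≡ 92^2 = 8464 ≡ 36 (mod 301)
6^16 ≡ 36^2 = 1296 ≡ 92 (mod 301)
6^32 ≡ 92^2 = 8464 ≡ 36 (mod 301)
6^64 ≡ 36^2 = 1296 ≡ 92 (mod 301)
75 = 64 + 8 + 2 + 1 in binary powers of 2.
So 6^75 ≡ 92 · 36 · 36 · 6 ≡ 216 (mod 301).
Squaring chain: 216 → 1; never reaches −1, so base 6 is a Miller–Rabin witness that 301 is composite.

216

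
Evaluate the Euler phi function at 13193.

12948

Factor: 13193 = 79 · 167.
φ(13193) = (79−1) · (167−1) = 78 · 166 = 12948.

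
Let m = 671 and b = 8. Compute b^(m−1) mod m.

8^1 ≡ 8 (mod 671)
8^2 ≡ 8^2 = 64 ≡ 64 (mod 671)
8^4 ≡ 64^2 = 4096 ≡ 70 (mod 671)
8^8 ≡ 70^2 = 4900 ≡ 203 (mod 671)
8^16 ≡ 203^2 = 41209 ≡ 278 (mod 671)
8^32 ≡ 278^2 = 77284 ≡ 119 (mod 671)
8^64 ≡ 119^2 = 14161 ≡ 70 (mod 671)
8^128 ≡ 70^2 = 4900 ≡ 203 (mod 671)
8^256 ≡ 203^2 = 41209 ≡ 278 (mod 671)
8^512 ≡ 278^2 = 77284 ≡ 119 (mod 671)
670 = 512 + 128 + 16 + 8 + 4 + 2 in binary powers of 2.
So 8^670 ≡ 119 · 203 · 278 · 203 · 70 · 64 ≡ 243 (mod 671).
Since 243 ≠ 1, base 8 is a Fermat witness: 671 is composite.

243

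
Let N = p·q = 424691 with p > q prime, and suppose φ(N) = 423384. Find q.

599

φ(n) = (p−1)(q−1) = n − (p+q) + 1, so p + q = 424691 − 423384 + 1 = 1308.
p and q are the roots of t² − 1308t + 424691 = 0.
Discriminant: 1308² − 4·424691 = 1710864 − 1698764 = 12100; √12100 = 110.
q = (1308 − 110)/2 = 599, p = (1308 + 110)/2 = 709.
Check: 599 · 709 = 424691.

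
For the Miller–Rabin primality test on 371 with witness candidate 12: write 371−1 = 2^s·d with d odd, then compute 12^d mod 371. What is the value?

371 − 1 = 370 = 2^1 · 185, so d = 185.
12^1 ≡ 12 (mod 371)
12^2 ≡ 12^2 = 144 ≡ 144 (mod 371)
12^4 ≡ 144^2 = 20736 ≡ 331 (mod 371)
12^8 ≡ 331^2 = 109561 ≡ 116 (mod 371)
12^16 ≡ 116^2 = 13456 ≡ 100 (mod 371)
12^32 ≡ 100^2 = 10000 ≡ 354 (mod 371)
12^64 ≡ 354^2 = 125316 ≡ 289 (mod 371)
12^128 ≡ 289^2 = 83521 ≡ 46 (mod 371)
185 = 128 + 32 + 16 + 8 + 1 in binary powers of 2.
So 12^185 ≡ 46 · 354 · 100 · 116 · 12 ≡ 339 (mod 371).
Squaring chain: 339; never reaches −1, so base 12 is a Miller–Rabin witness that 371 is composite.

339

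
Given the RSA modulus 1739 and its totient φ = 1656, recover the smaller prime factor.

φ(n) = (p−1)(q−1) = n − (p+q) + 1, so p + q = 1739 − 1656 + 1 = 84.
p and q are the roots of t² − 84t + 1739 = 0.
Discriminant: 84² − 4·1739 = 7056 − 6956 = 100; √100 = 10.
q = (84 − 10)/2 = 37, p = (84 + 10)/2 = 47.
Check: 37 · 47 = 1739.

37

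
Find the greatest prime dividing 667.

29

667 = 23 · 29
29 is prime.
So 667 = 23 · 29; the largest prime factor is 29.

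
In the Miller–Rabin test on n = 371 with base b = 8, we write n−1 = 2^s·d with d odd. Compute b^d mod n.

71

371 − 1 = 370 = 2^1 · 185, so d = 185.
8^1 ≡ 8 (mod 371)
8^2 ≡ 8^2 = 64 ≡ 64 (mod 371)
8^4 ≡ 64^2 = 4096 ≡ 15 (mod 371)
8^8 ≡ 15^2 = 225 ≡ 225 (mod 371)
8^16 ≡ 225^2 = 50625 ≡ 169 (mod 371)
8^32 ≡ 169^2 = 28561 ≡ 365 (mod 371)
8^64 ≡ 365^2 = 133225 ≡ 36 (mod 371)
8^128 ≡ 36^2 = 1296 ≡ 183 (mod 371)
185 = 128 + 32 + 16 + 8 + 1 in binary powers of 2.
So 8^185 ≡ 183 · 365 · 169 · 225 · 8 ≡ 71 (mod 371).
Squaring chain: 71; never reaches −1, so base 8 is a Miller–Rabin witness that 371 is composite.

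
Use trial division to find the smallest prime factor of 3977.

41

3977 is odd.
Digit sum 26, not divisible by 3.
Ends in 7: not divisible by 5.
7: 3977 = 7·568 + 1
11: 3977 = 11·361 + 6
13: 3977 = 13·305 + 12
17: 3977 = 17·233 + 16
19: 3977 = 19·209 + 6
23: 3977 = 23·172 + 21
29: 3977 = 29·137 + 4
31: 3977 = 31·128 + 9
37: 3977 = 37·107 + 18
41: 3977 = 41·97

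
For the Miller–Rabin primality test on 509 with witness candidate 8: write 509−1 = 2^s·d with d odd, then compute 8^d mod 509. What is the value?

208

509 − 1 = 508 = 2^2 · 127, so d = 127.
8^1 ≡ 8 (mod 509)
8^2 ≡ 8^2 = 64 ≡ 64 (mod 509)
8^4 ≡ 64^2 = 4096 ≡ 24 (mod 509)
8^8 ≡ 24^2 = 576 ≡ 67 (mod 509)
8^16 ≡ 67^2 = 4489 ≡ 417 (mod 509)
8^32 ≡ 417^2 = 173889 ≡ 320 (mod 509)
8^64 ≡ 320^2 = 102400 ≡ 91 (mod 509)
127 = 64 + 32 + 16 + 8 + 4 + 2 + 1 in binary powers of 2.
So 8^127 ≡ 91 · 320 · 417 · 67 · 24 · 64 · 8 ≡ 208 (mod 509).
Squaring chain: 208 → 508; reaches −1, so base 8 does not prove 509 composite.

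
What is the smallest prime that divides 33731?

89

33731 is odd.
Digit sum 17, not divisible by 3.
Ends in 1: not divisible by 5.
7: 33731 = 7·4818 + 5
11: 33731 = 11·3066 + 5
13: 33731 = 13·2594 + 9
17: 33731 = 17·1984 + 3
19: 33731 = 19·1775 + 6
23: 33731 = 23·1466 + 13
29: 33731 = 29·1163 + 4
31: 33731 = 31·1088 + 3
37: 33731 = 37·911 + 24
41: 33731 = 41·822 + 29
43: 33731 = 43·784 + 19
47: 33731 = 47·717 + 32
53: 33731 = 53·636 + 23
59: 33731 = 59·571 + 42
61: 33731 = 61·552 + 59
67: 33731 = 67·503 + 30
71: 33731 = 71·475 + 6
73: 33731 = 73·462 + 5
79: 33731 = 79·426 + 77
83: 33731 = 83·406 + 33
89: 33731 = 89·379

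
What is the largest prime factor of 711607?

711607 = 13 · 54739
54739 = 19 · 2881
2881 = 43 · 67
67 is prime.
So 711607 = 13 · 19 · 43 · 67; the largest prime factor is 67.

67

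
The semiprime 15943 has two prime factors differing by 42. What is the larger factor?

Since p = q + 42, we have 15943 = q(q + 42), so q² + 42q − 15943 = 0.
Discriminant: 42² + 4·15943 = 1764 + 63772 = 65536; √65536 = 256.
q = (−42 + 256)/2 = 107, and p = q + 42 = 149.
Check: 107 · 149 = 15943.

149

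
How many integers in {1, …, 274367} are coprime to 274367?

257400

Factor: 274367 = 23 · 79 · 151.
φ(274367) = (23−1) · (79−1) · (151−1) = 22 · 78 · 150 = 257400.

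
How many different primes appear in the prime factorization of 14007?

4

14007 = 3 · 4669
4669 = 7 · 667
667 = 23 · 29
14007 = 3 · 7 · 23 · 29, which has 4 distinct prime factors.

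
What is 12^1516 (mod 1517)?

12^1 ≡ 12 (mod 1517)
12^2 ≡ 12^2 = 144 ≡ 144 (mod 1517)
12^4 ≡ 144^2 = 20736 ≡ 1015 (mod 1517)
12^8 ≡ 1015^2 = 1030225 ≡ 182 (mod 1517)
12^16 ≡ 182^2 = 33124 ≡ 1267 (mod 1517)
12^32 ≡ 1267^2 = 1605289 ≡ 303 (mod 1517)
12^64 ≡ 303^2 = 91809 ≡ 789 (mod 1517)
12^128 ≡ 789^2 = 622521 ≡ 551 (mod 1517)
12^256 ≡ 551^2 = 303601 ≡ 201 (mod 1517)
12^512 ≡ 201^2 = 40401 ≡ 959 (mod 1517)
12^1024 ≡ 959^2 = 919681 ≡ 379 (mod 1517)
1516 = 1024 + 256 + 128 + 64 + 32 + 8 + 4 in binary powers of 2.
So 12^1516 ≡ 379 · 201 · 551 · 789 · 303 · 182 · 1015 ≡ 127 (mod 1517).
Since 127 ≠ 1, base 12 is a Fermat witness: 1517 is composite.

127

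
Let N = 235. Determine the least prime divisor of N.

5

235 is odd.
Digit sum 10, not divisible by 3.
Ends in 5: divisible by 5.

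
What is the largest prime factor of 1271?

41

1271 = 31 · 41
41 is prime.
So 1271 = 31 · 41; the largest prime factor is 41.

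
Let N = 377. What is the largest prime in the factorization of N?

29

377 = 13 · 29
29 is prime.
So 377 = 13 · 29; the largest prime factor is 29.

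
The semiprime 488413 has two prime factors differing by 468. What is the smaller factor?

503

Since p = q + 468, we have 488413 = q(q + 468), so q² + 468q − 488413 = 0.
Discriminant: 468² + 4·488413 = 219024 + 1953652 = 2172676; √2172676 = 1474.
q = (−468 + 1474)/2 = 503, and p = q + 468 = 971.
Check: 503 · 971 = 488413.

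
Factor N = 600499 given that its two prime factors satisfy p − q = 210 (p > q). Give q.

Since p = q + 210, we have 600499 = q(q + 210), so q² + 210q − 600499 = 0.
Discriminant: 210² + 4·600499 = 44100 + 2401996 = 2446096; √2446096 = 1564.
q = (−210 + 1564)/2 = 677, and p = q + 210 = 887.
Check: 677 · 887 = 600499.

677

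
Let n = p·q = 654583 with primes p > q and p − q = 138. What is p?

881

Since p = q + 138, we have 654583 = q(q + 138), so q² + 138q − 654583 = 0.
Discriminant: 138² + 4·654583 = 19044 + 2618332 = 2637376; √2637376 = 1624.
q = (−138 + 1624)/2 = 743, and p = q + 138 = 881.
Check: 743 · 881 = 654583.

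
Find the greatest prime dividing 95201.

95201 = 31 · 3071
3071 = 37 · 83
83 is prime.
So 95201 = 31 · 37 · 83; the largest prime factor is 83.

83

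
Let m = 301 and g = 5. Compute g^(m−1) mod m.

274

5^1 ≡ 5 (mod 301)
5^2 ≡ 5^2 = 25 ≡ 25 (mod 301)
5^4 ≡ 25^2 = 625 ≡ 23 (mod 301)
5^8 ≡ 23^2 = 529 ≡ 228 (mod 301)
5^16 ≡ 228^2 = 51984 ≡ 212 (mod 301)
5^32 ≡ 212^2 = 44944 ≡ 95 (mod 301)
5^64 ≡ 95^2 = 9025 ≡ 296 (mod 301)
5^128 ≡ 296^2 = 87616 ≡ 25 (mod 301)
5^256 ≡ 25^2 = 625 ≡ 23 (mod 301)
300 = 256 + 32 + 8 + 4 in binary powers of 2.
So 5^300 ≡ 23 · 95 · 228 · 23 ≡ 274 (mod 301).
Since 274 ≠ 1, base 5 is a Fermat witness: 301 is composite.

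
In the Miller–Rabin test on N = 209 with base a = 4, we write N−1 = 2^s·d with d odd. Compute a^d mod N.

9

209 − 1 = 208 = 2^4 · 13, so d = 13.
4^1 ≡ 4 (mod 209)
4^2 ≡ 4^2 = 16 ≡ 16 (mod 209)
4^4 ≡ 16^2 = 256 ≡ 47 (mod 209)
4^8 ≡ 47^2 = 2209 ≡ 119 (mod 209)
13 = 8 + 4 + 1 in binary powers of 2.
So 4^13 ≡ 119 · 47 · 4 ≡ 9 (mod 209).
Squaring chain: 9 → 81 → 82 → 36; never reaches −1, so base 4 is a Miller–Rabin witness that 209 is composite.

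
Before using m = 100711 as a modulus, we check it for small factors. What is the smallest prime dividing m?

13

100711 is odd.
Digit sum 10, not divisible by 3.
Ends in 1: not divisible by 5.
7: 100711 = 7·14387 + 2
11: 100711 = 11·9155 + 6
13: 100711 = 13·7747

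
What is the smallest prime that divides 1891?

1891 is odd.
Digit sum 19, not divisible by 3.
Ends in 1: not divisible by 5.
7: 1891 = 7·270 + 1
11: 1891 = 11·171 + 10
13: 1891 = 13·145 + 6
17: 1891 = 17·111 + 4
19: 1891 = 19·99 + 10
23: 1891 = 23·82 + 5
29: 1891 = 29·65 + 6
31: 1891 = 31·61

31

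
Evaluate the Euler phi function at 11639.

11424

Factor: 11639 = 103 · 113.
φ(11639) = (103−1) · (113−1) = 102 · 112 = 11424.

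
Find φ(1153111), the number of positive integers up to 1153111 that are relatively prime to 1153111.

Factor: 1153111 = 71 · 109 · 149.
φ(1153111) = (71−1) · (109−1) · (149−1) = 70 · 108 · 148 = 1118880.

1118880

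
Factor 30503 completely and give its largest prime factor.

30503 = 11 · 2773
2773 = 47 · 59
59 is prime.
So 30503 = 11 · 47 · 59; the largest prime factor is 59.

59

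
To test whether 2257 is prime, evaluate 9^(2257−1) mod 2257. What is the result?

9^1 ≡ 9 (mod 2257)
9^2 ≡ 9^2 = 81 ≡ 81 (mod 2257)
9^4 ≡ 81^2 = 6561 ≡ 2047 (mod 2257)
9^8 ≡ 2047^2 = 4190209 ≡ 1217 (mod 2257)
9^16 ≡ 1217^2 = 1481089 ≡ 497 (mod 2257)
9^32 ≡ 497^2 = 247009 ≡ 996 (mod 2257)
9^64 ≡ 996^2 = 992016 ≡ 1193 (mod 2257)
9^128 ≡ 1193^2 = 1423249 ≡ 1339 (mod 2257)
9^256 ≡ 1339^2 = 1792921 ≡ 863 (mod 2257)
9^512 ≡ 863^2 = 744769 ≡ 2216 (mod 2257)
9^1024 ≡ 2216^2 = 4910656 ≡ 1681 (mod 2257)
9^2048 ≡ 1681^2 = 2825761 ≡ 2254 (mod 2257)
2256 = 2048 + 128 + 64 + 16 in binary powers of 2.
So 9^2256 ≡ 2254 · 1339 · 1193 · 497 ≡ 1046 (mod 2257).
Since 1046 ≠ 1, base 9 is a Fermat witness: 2257 is composite.

1046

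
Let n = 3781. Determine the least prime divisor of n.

3781 is odd.
Digit sum 19, not divisible by 3.
Ends in 1: not divisible by 5.
7: 3781 = 7·540 + 1
11: 3781 = 11·343 + 8
13: 3781 = 13·290 + 11
17: 3781 = 17·222 + 7
19: 3781 = 19·199

19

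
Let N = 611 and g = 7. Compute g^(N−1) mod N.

7^1 ≡ 7 (mod 611)
7^2 ≡ 7^2 = 49 ≡ 49 (mod 611)
7^4 ≡ 49^2 = 2401 ≡ 568 (mod 611)
7^8 ≡ 568^2 = 322624 ≡ 16 (mod 611)
7^16 ≡ 16^2 = 256 ≡ 256 (mod 611)
7^32 ≡ 256^2 = 65536 ≡ 159 (mod 611)
7^64 ≡ 159^2 = 25281 ≡ 230 (mod 611)
7^128 ≡ 230^2 = 52900 ≡ 354 (mod 611)
7^256 ≡ 354^2 = 125316 ≡ 61 (mod 611)
7^512 ≡ 61^2 = 3721 ≡ 55 (mod 611)
610 = 512 + 64 + 32 + 2 in binary powers of 2.
So 7^610 ≡ 55 · 230 · 159 · 49 ≡ 17 (mod 611).
Since 17 ≠ 1, base 7 is a Fermat witness: 611 is composite.

17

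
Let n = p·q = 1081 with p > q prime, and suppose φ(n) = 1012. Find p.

φ(n) = (p−1)(q−1) = n − (p+q) + 1, so p + q = 1081 − 1012 + 1 = 70.
p and q are the roots of t² − 70t + 1081 = 0.
Discriminant: 70² − 4·1081 = 4900 − 4324 = 576; √576 = 24.
q = (70 − 24)/2 = 23, p = (70 + 24)/2 = 47.
Check: 23 · 47 = 1081.

47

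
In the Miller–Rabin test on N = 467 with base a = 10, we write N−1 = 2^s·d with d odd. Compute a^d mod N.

1

467 − 1 = 466 = 2^1 · 233, so d = 233.
10^1 ≡ 10 (mod 467)
10^2 ≡ 10^2 = 100 ≡ 100 (mod 467)
10^4 ≡ 100^2 = 10000 ≡ 193 (mod 467)
10^8 ≡ 193^2 = 37249 ≡ 356 (mod 467)
10^16 ≡ 356^2 = 126736 ≡ 179 (mod 467)
10^32 ≡ 179^2 = 32041 ≡ 285 (mod 467)
10^64 ≡ 285^2 = 81225 ≡ 434 (mod 467)
10^128 ≡ 434^2 = 188356 ≡ 155 (mod 467)
233 = 128 + 64 + 32 + 8 + 1 in binary powers of 2.
So 10^233 ≡ 155 · 434 · 285 · 356 · 10 ≡ 1 (mod 467).
Since 10^d ≡ 1 (mod 467), base 10 does not prove 467 composite.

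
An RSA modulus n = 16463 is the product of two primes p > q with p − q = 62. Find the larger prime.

Since p = q + 62, we have 16463 = q(q + 62), so q² + 62q − 16463 = 0.
Discriminant: 62² + 4·16463 = 3844 + 65852 = 69696; √69696 = 264.
q = (−62 + 264)/2 = 101, and p = q + 62 = 163.
Check: 101 · 163 = 16463.

163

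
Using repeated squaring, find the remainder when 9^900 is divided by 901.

543

9^1 ≡ 9 (mod 901)
9^2 ≡ 9^2 = 81 ≡ 81 (mod 901)
9^4 ≡ 81^2 = 6561 ≡ 254 (mod 901)
9^8 ≡ 254^2 = 64516 ≡ 545 (mod 901)
9^16 ≡ 545^2 = 297025 ≡ 596 (mod 901)
9^32 ≡ 596^2 = 355216 ≡ 222 (mod 901)
9^64 ≡ 222^2 = 49284 ≡ 630 (mod 901)
9^128 ≡ 630^2 = 396900 ≡ 460 (mod 901)
9^256 ≡ 460^2 = 211600 ≡ 766 (mod 901)
9^512 ≡ 766^2 = 586756 ≡ 205 (mod 901)
900 = 512 + 256 + 128 + 4 in binary powers of 2.
So 9^900 ≡ 205 · 766 · 460 · 254 ≡ 543 (mod 901).
Since 543 ≠ 1, base 9 is a Fermat witness: 901 is composite.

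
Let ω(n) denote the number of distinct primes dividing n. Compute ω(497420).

6

497420 = 2^2 · 124355
124355 = 5 · 24871
24871 = 7 · 3553
3553 = 11 · 323
323 = 17 · 19
497420 = 2^2 · 5 · 7 · 11 · 17 · 19, which has 6 distinct prime factors.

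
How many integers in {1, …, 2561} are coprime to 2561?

Factor: 2561 = 13 · 197.
φ(2561) = (13−1) · (197−1) = 12 · 196 = 2352.

2352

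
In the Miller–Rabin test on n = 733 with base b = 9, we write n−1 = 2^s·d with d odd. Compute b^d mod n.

1

733 − 1 = 732 = 2^2 · 183, so d = 183.
9^1 ≡ 9 (mod 733)
9^2 ≡ 9^2 = 81 ≡ 81 (mod 733)
9^4 ≡ 81^2 = 6561 ≡ 697 (mod 733)
9^8 ≡ 697^2 = 485809 ≡ 563 (mod 733)
9^16 ≡ 563^2 = 316969 ≡ 313 (mod 733)
9^32 ≡ 313^2 = 97969 ≡ 480 (mod 733)
9^64 ≡ 480^2 = 230400 ≡ 238 (mod 733)
9^128 ≡ 238^2 = 56644 ≡ 203 (mod 733)
183 = 128 + 32 + 16 + 4 + 2 + 1 in binary powers of 2.
So 9^183 ≡ 203 · 480 · 313 · 697 · 81 · 9 ≡ 1 (mod 733).
Since 9^d ≡ 1 (mod 733), base 9 does not prove 733 composite.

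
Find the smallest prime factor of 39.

3

39 is odd.
Digit sum 12, divisible by 3.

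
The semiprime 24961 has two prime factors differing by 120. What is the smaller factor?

109

Since p = q + 120, we have 24961 = q(q + 120), so q² + 120q − 24961 = 0.
Discriminant: 120² + 4·24961 = 14400 + 99844 = 114244; √114244 = 338.
q = (−120 + 338)/2 = 109, and p = q + 120 = 229.
Check: 109 · 229 = 24961.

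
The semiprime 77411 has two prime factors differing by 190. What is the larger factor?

Since p = q + 190, we have 77411 = q(q + 190), so q² + 190q − 77411 = 0.
Discriminant: 190² + 4·77411 = 36100 + 309644 = 345744; √345744 = 588.
q = (−190 + 588)/2 = 199, and p = q + 190 = 389.
Check: 199 · 389 = 77411.

389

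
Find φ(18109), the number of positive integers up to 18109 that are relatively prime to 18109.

14256

Factor: 18109 = 7 · 13 · 199.
φ(18109) = (7−1) · (13−1) · (199−1) = 6 · 12 · 198 = 14256.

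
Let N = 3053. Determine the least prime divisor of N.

43

3053 is odd.
Digit sum 11, not divisible by 3.
Ends in 3: not divisible by 5.
7: 3053 = 7·436 + 1
11: 3053 = 11·277 + 6
13: 3053 = 13·234 + 11
17: 3053 = 17·179 + 10
19: 3053 = 19·160 + 13
23: 3053 = 23·132 + 17
29: 3053 = 29·105 + 8
31: 3053 = 31·98 + 15
37: 3053 = 37·82 + 19
41: 3053 = 41·74 + 19
43: 3053 = 43·71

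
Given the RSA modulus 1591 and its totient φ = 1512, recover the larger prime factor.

φ(n) = (p−1)(q−1) = n − (p+q) + 1, so p + q = 1591 − 1512 + 1 = 80.
p and q are the roots of t² − 80t + 1591 = 0.
Discriminant: 80² − 4·1591 = 6400 − 6364 = 36; √36 = 6.
q = (80 − 6)/2 = 37, p = (80 + 6)/2 = 43.
Check: 37 · 43 = 1591.

43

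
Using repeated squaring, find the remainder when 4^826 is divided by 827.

4^1 ≡ 4 (mod 827)
4^2 ≡ 4^2 = 16 ≡ 16 (mod 827)
4^4 ≡ 16^2 = 256 ≡ 256 (mod 827)
4^8 ≡ 256^2 = 65536 ≡ 203 (mod 827)
4^16 ≡ 203^2 = 41209 ≡ 686 (mod 827)
4^32 ≡ 686^2 = 470596 ≡ 33 (mod 827)
4^64 ≡ 33^2 = 1089 ≡ 262 (mod 827)
4^128 ≡ 262^2 = 68644 ≡ 3 (mod 827)
4^256 ≡ 3^2 = 9 ≡ 9 (mod 827)
4^512 ≡ 9^2 = 81 ≡ 81 (mod 827)
826 = 512 + 256 + 32 + 16 + 8 + 2 in binary powers of 2.
So 4^826 ≡ 81 · 9 · 33 · 686 · 203 · 16 ≡ 1 (mod 827).
Since the result is 1, base 4 gives no evidence that 827 is composite.

1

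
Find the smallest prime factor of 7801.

29

7801 is odd.
Digit sum 16, not divisible by 3.
Ends in 1: not divisible by 5.
7: 7801 = 7·1114 + 3
11: 7801 = 11·709 + 2
13: 7801 = 13·600 + 1
17: 7801 = 17·458 + 15
19: 7801 = 19·410 + 11
23: 7801 = 23·339 + 4
29: 7801 = 29·269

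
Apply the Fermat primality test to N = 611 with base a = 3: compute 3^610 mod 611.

341

3^1 ≡ 3 (mod 611)
3^2 ≡ 3^2 = 9 ≡ 9 (mod 611)
3^4 ≡ 9^2 = 81 ≡ 81 (mod 611)
3^8 ≡ 81^2 = 6561 ≡ 451 (mod 611)
3^16 ≡ 451^2 = 203401 ≡ 549 (mod 611)
3^32 ≡ 549^2 = 301401 ≡ 178 (mod 611)
3^64 ≡ 178^2 = 31684 ≡ 523 (mod 611)
3^128 ≡ 523^2 = 273529 ≡ 412 (mod 611)
3^256 ≡ 412^2 = 169744 ≡ 497 (mod 611)
3^512 ≡ 497^2 = 247009 ≡ 165 (mod 611)
610 = 512 + 64 + 32 + 2 in binary powers of 2.
So 3^610 ≡ 165 · 523 · 178 · 9 ≡ 341 (mod 611).
Since 341 ≠ 1, base 3 is a Fermat witness: 611 is composite.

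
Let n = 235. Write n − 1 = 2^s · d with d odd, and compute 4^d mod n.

235 − 1 = 234 = 2^1 · 117, so d = 117.
4^1 ≡ 4 (mod 235)
4^2 ≡ 4^2 = 16 ≡ 16 (mod 235)
4^4 ≡ 16^2 = 256 ≡ 21 (mod 235)
4^8 ≡ 21^2 = 441 ≡ 206 (mod 235)
4^16 ≡ 206^2 = 42436 ≡ 136 (mod 235)
4^32 ≡ 136^2 = 18496 ≡ 166 (mod 235)
4^64 ≡ 166^2 = 27556 ≡ 61 (mod 235)
117 = 64 + 32 + 16 + 4 + 1 in binary powers of 2.
So 4^117 ≡ 61 · 166 · 136 · 21 · 4 ≡ 204 (mod 235).
Squaring chain: 204; never reaches −1, so base 4 is a Miller–Rabin witness that 235 is composite.

204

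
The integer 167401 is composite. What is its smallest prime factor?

167401 is odd.
Digit sum 19, not divisible by 3.
Ends in 1: not divisible by 5.
7: 167401 = 7·23914 + 3
11: 167401 = 11·15218 + 3
13: 167401 = 13·12877

13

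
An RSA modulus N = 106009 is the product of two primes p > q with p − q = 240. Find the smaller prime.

227

Since p = q + 240, we have 106009 = q(q + 240), so q² + 240q − 106009 = 0.
Discriminant: 240² + 4·106009 = 57600 + 424036 = 481636; √481636 = 694.
q = (−240 + 694)/2 = 227, and p = q + 240 = 467.
Check: 227 · 467 = 106009.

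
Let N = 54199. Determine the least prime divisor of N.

54199 is odd.
Digit sum 28, not divisible by 3.
Ends in 9: not divisible by 5.
7: 54199 = 7·7742 + 5
11: 54199 = 11·4927 + 2
13: 54199 = 13·4169 + 2
17: 54199 = 17·3188 + 3
19: 54199 = 19·2852 + 11
23: 54199 = 23·2356 + 11
29: 54199 = 29·1868 + 27
31: 54199 = 31·1748 + 11
37: 54199 = 37·1464 + 31
41: 54199 = 41·1321 + 38
43: 54199 = 43·1260 + 19
47: 54199 = 47·1153 + 8
53: 54199 = 53·1022 + 33
59: 54199 = 59·918 + 37
61: 54199 = 61·888 + 31
67: 54199 = 67·808 + 63
71: 54199 = 71·763 + 26
73: 54199 = 73·742 + 33
79: 54199 = 79·686 + 5
83: 54199 = 83·653

83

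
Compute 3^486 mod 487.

1

3^1 ≡ 3 (mod 487)
3^2 ≡ 3^2 = 9 ≡ 9 (mod 487)
3^4 ≡ 9^2 = 81 ≡ 81 (mod 487)
3^8 ≡ 81^2 = 6561 ≡ 230 (mod 487)
3^16 ≡ 230^2 = 52900 ≡ 304 (mod 487)
3^32 ≡ 304^2 = 92416 ≡ 373 (mod 487)
3^64 ≡ 373^2 = 139129 ≡ 334 (mod 487)
3^128 ≡ 334^2 = 111556 ≡ 33 (mod 487)
3^256 ≡ 33^2 = 1089 ≡ 115 (mod 487)
486 = 256 + 128 + 64 + 32 + 4 + 2 in binary powers of 2.
So 3^486 ≡ 115 · 33 · 334 · 373 · 81 · 9 ≡ 1 (mod 487).
Since the result is 1, base 3 gives no evidence that 487 is composite.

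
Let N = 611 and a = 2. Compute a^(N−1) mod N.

2^1 ≡ 2 (mod 611)
2^2 ≡ 2^2 = 4 ≡ 4 (mod 611)
2^4 ≡ 4^2 = 16 ≡ 16 (mod 611)
2^8 ≡ 16^2 = 256 ≡ 256 (mod 611)
2^16 ≡ 256^2 = 65536 ≡ 159 (mod 611)
2^32 ≡ 159^2 = 25281 ≡ 230 (mod 611)
2^64 ≡ 230^2 = 52900 ≡ 354 (mod 611)
2^128 ≡ 354^2 = 125316 ≡ 61 (mod 611)
2^256 ≡ 61^2 = 3721 ≡ 55 (mod 611)
2^512 ≡ 55^2 = 3025 ≡ 581 (mod 611)
610 = 512 + 64 + 32 + 2 in binary powers of 2.
So 2^610 ≡ 581 · 354 · 230 · 4 ≡ 101 (mod 611).
Since 101 ≠ 1, base 2 is a Fermat witness: 611 is composite.

101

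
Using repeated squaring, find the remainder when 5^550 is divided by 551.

480

5^1 ≡ 5 (mod 551)
5^2 ≡ 5^2 = 25 ≡ 25 (mod 551)
5^4 ≡ 25^2 = 625 ≡ 74 (mod 551)
5^8 ≡ 74^2 = 5476 ≡ 517 (mod 551)
5^16 ≡ 517^2 = 267289 ≡ 54 (mod 551)
5^32 ≡ 54^2 = 2916 ≡ 161 (mod 551)
5^64 ≡ 161^2 = 25921 ≡ 24 (mod 551)
5^128 ≡ 24^2 = 576 ≡ 25 (mod 551)
5^256 ≡ 25^2 = 625 ≡ 74 (mod 551)
5^512 ≡ 74^2 = 5476 ≡ 517 (mod 551)
550 = 512 + 32 + 4 + 2 in binary powers of 2.
So 5^550 ≡ 517 · 161 · 74 · 25 ≡ 480 (mod 551).
Since 480 ≠ 1, base 5 is a Fermat witness: 551 is composite.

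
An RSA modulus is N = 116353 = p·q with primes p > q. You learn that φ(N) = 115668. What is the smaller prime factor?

307

φ(n) = (p−1)(q−1) = n − (p+q) + 1, so p + q = 116353 − 115668 + 1 = 686.
p and q are the roots of t² − 686t + 116353 = 0.
Discriminant: 686² − 4·116353 = 470596 − 465412 = 5184; √5184 = 72.
q = (686 − 72)/2 = 307, p = (686 + 72)/2 = 379.
Check: 307 · 379 = 116353.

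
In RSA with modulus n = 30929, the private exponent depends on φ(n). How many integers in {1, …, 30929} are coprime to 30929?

30576

Factor: 30929 = 157 · 197.
φ(30929) = (157−1) · (197−1) = 156 · 196 = 30576.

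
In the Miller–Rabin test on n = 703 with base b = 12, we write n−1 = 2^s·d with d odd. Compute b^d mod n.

75

703 − 1 = 702 = 2^1 · 351, so d = 351.
12^1 ≡ 12 (mod 703)
12^2 ≡ 12^2 = 144 ≡ 144 (mod 703)
12^4 ≡ 144^2 = 20736 ≡ 349 (mod 703)
12^8 ≡ 349^2 = 121801 ≡ 182 (mod 703)
12^16 ≡ 182^2 = 33124 ≡ 83 (mod 703)
12^32 ≡ 83^2 = 6889 ≡ 562 (mod 703)
12^64 ≡ 562^2 = 315844 ≡ 197 (mod 703)
12^128 ≡ 197^2 = 38809 ≡ 144 (mod 703)
12^256 ≡ 144^2 = 20736 ≡ 349 (mod 703)
351 = 256 + 64 + 16 + 8 + 4 + 2 + 1 in binary powers of 2.
So 12^351 ≡ 349 · 197 · 83 · 182 · 349 · 144 · 12 ≡ 75 (mod 703).
Squaring chain: 75; never reaches −1, so base 12 is a Miller–Rabin witness that 703 is composite.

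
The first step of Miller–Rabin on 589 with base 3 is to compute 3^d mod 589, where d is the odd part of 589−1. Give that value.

426

589 − 1 = 588 = 2^2 · 147, so d = 147.
3^1 ≡ 3 (mod 589)
3^2 ≡ 3^2 = 9 ≡ 9 (mod 589)
3^4 ≡ 9^2 = 81 ≡ 81 (mod 589)
3^8 ≡ 81^2 = 6561 ≡ 82 (mod 589)
3^16 ≡ 82^2 = 6724 ≡ 245 (mod 589)
3^32 ≡ 245^2 = 60025 ≡ 536 (mod 589)
3^64 ≡ 536^2 = 287296 ≡ 453 (mod 589)
3^128 ≡ 453^2 = 205209 ≡ 237 (mod 589)
147 = 128 + 16 + 2 + 1 in binary powers of 2.
So 3^147 ≡ 237 · 245 · 9 · 3 ≡ 426 (mod 589).
Squaring chain: 426 → 64; never reaches −1, so base 3 is a Miller–Rabin witness that 589 is composite.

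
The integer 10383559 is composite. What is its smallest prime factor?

10383559 is odd.
Digit sum 34, not divisible by 3.
Ends in 9: not divisible by 5.
7: 10383559 = 7·1483365 + 4
11: 10383559 = 11·943959 + 10
13: 10383559 = 13·798735 + 4
17: 10383559 = 17·610797 + 10
19: 10383559 = 19·546503 + 2
23: 10383559 = 23·451459 + 2
29: 10383559 = 29·358053 + 22
31: 10383559 = 31·334953 + 16
37: 10383559 = 37·280636 + 27
41: 10383559 = 41·253257 + 22
43: 10383559 = 43·241478 + 5
47: 10383559 = 47·220926 + 37
53: 10383559 = 53·195916 + 11
59: 10383559 = 59·175992 + 31
61: 10383559 = 61·170222 + 17
67: 10383559 = 67·154978 + 33
71: 10383559 = 71·146247 + 22
73: 10383559 = 73·142240 + 39
79: 10383559 = 79·131437 + 36
83: 10383559 = 83·125103 + 10
89: 10383559 = 89·116669 + 18
97: 10383559 = 97·107047

97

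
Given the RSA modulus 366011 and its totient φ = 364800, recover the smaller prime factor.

571

φ(n) = (p−1)(q−1) = n − (p+q) + 1, so p + q = 366011 − 364800 + 1 = 1212.
p and q are the roots of t² − 1212t + 366011 = 0.
Discriminant: 1212² − 4·366011 = 1468944 − 1464044 = 4900; √4900 = 70.
q = (1212 − 70)/2 = 571, p = (1212 + 70)/2 = 641.
Check: 571 · 641 = 366011.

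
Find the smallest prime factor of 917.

7

917 is odd.
Digit sum 17, not divisible by 3.
Ends in 7: not divisible by 5.
7: 917 = 7·131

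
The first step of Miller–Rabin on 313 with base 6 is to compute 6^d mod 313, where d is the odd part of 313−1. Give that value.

313 − 1 = 312 = 2^3 · 39, so d = 39.
6^1 ≡ 6 (mod 313)
6^2 ≡ 6^2 = 36 ≡ 36 (mod 313)
6^4 ≡ 36^2 = 1296 ≡ 44 (mod 313)
6^8 ≡ 44^2 = 1936 ≡ 58 (mod 313)
6^16 ≡ 58^2 = 3364 ≡ 234 (mod 313)
6^32 ≡ 234^2 = 54756 ≡ 294 (mod 313)
39 = 32 + 4 + 2 + 1 in binary powers of 2.
So 6^39 ≡ 294 · 44 · 36 · 6 ≡ 25 (mod 313).
Squaring chain: 25 → 312 → 1; reaches −1, so base 6 does not prove 313 composite.

25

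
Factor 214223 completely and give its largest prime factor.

89

214223 = 29 · 7387
7387 = 83 · 89
89 is prime.
So 214223 = 29 · 83 · 89; the largest prime factor is 89.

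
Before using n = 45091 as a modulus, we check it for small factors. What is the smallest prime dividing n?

67

45091 is odd.
Digit sum 19, not divisible by 3.
Ends in 1: not divisible by 5.
7: 45091 = 7·6441 + 4
11: 45091 = 11·4099 + 2
13: 45091 = 13·3468 + 7
17: 45091 = 17·2652 + 7
19: 45091 = 19·2373 + 4
23: 45091 = 23·1960 + 11
29: 45091 = 29·1554 + 25
31: 45091 = 31·1454 + 17
37: 45091 = 37·1218 + 25
41: 45091 = 41·1099 + 32
43: 45091 = 43·1048 + 27
47: 45091 = 47·959 + 18
53: 45091 = 53·850 + 41
59: 45091 = 59·764 + 15
61: 45091 = 61·739 + 12
67: 45091 = 67·673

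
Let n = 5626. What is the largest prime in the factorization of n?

97

5626 = 2 · 2813
2813 = 29 · 97
97 is prime.
So 5626 = 2 · 29 · 97; the largest prime factor is 97.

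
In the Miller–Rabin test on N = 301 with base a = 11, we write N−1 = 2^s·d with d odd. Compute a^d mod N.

301 − 1 = 300 = 2^2 · 75, so d = 75.
11^1 ≡ 11 (mod 301)
11^2 ≡ 11^2 = 121 ≡ 121 (mod 301)
11^4 ≡ 121^2 = 14641 ≡ 193 (mod 301)
11^8 ≡ 193^2 = 37249 ≡ 226 (mod 301)
11^16 ≡ 226^2 = 51076 ≡ 207 (mod 301)
11^32 ≡ 207^2 = 42849 ≡ 107 (mod 301)
11^64 ≡ 107^2 = 11449 ≡ 11 (mod 301)
75 = 64 + 8 + 2 + 1 in binary powers of 2.
So 11^75 ≡ 11 · 226 · 121 · 11 ≡ 274 (mod 301).
Squaring chain: 274 → 127; never reaches −1, so base 11 is a Miller–Rabin witness that 301 is composite.

274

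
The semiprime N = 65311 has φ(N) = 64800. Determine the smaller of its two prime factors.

241

φ(n) = (p−1)(q−1) = n − (p+q) + 1, so p + q = 65311 − 64800 + 1 = 512.
p and q are the roots of t² − 512t + 65311 = 0.
Discriminant: 512² − 4·65311 = 262144 − 261244 = 900; √900 = 30.
q = (512 − 30)/2 = 241, p = (512 + 30)/2 = 271.
Check: 241 · 271 = 65311.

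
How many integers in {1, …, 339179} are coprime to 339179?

323136

Factor: 339179 = 37 · 89 · 103.
φ(339179) = (37−1) · (89−1) · (103−1) = 36 · 88 · 102 = 323136.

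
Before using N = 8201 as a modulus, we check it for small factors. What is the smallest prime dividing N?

8201 is odd.
Digit sum 11, not divisible by 3.
Ends in 1: not divisible by 5.
7: 8201 = 7·1171 + 4
11: 8201 = 11·745 + 6
13: 8201 = 13·630 + 11
17: 8201 = 17·482 + 7
19: 8201 = 19·431 + 12
23: 8201 = 23·356 + 13
29: 8201 = 29·282 + 23
31: 8201 = 31·264 + 17
37: 8201 = 37·221 + 24
41: 8201 = 41·200 + 1
43: 8201 = 43·190 + 31
47: 8201 = 47·174 + 23
53: 8201 = 53·154 + 39
59: 8201 = 59·139

59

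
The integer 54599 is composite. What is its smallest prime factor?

71

54599 is odd.
Digit sum 32, not divisible by 3.
Ends in 9: not divisible by 5.
7: 54599 = 7·7799 + 6
11: 54599 = 11·4963 + 6
13: 54599 = 13·4199 + 12
17: 54599 = 17·3211 + 12
19: 54599 = 19·2873 + 12
23: 54599 = 23·2373 + 20
29: 54599 = 29·1882 + 21
31: 54599 = 31·1761 + 8
37: 54599 = 37·1475 + 24
41: 54599 = 41·1331 + 28
43: 54599 = 43·1269 + 32
47: 54599 = 47·1161 + 32
53: 54599 = 53·1030 + 9
59: 54599 = 59·925 + 24
61: 54599 = 61·895 + 4
67: 54599 = 67·814 + 61
71: 54599 = 71·769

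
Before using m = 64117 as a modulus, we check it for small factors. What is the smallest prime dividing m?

64117 is odd.
Digit sum 19, not divisible by 3.
Ends in 7: not divisible by 5.
7: 64117 = 7·9159 + 4
11: 64117 = 11·5828 + 9
13: 64117 = 13·4932 + 1
17: 64117 = 17·3771 + 10
19: 64117 = 19·3374 + 11
23: 64117 = 23·2787 + 16
29: 64117 = 29·2210 + 27
31: 64117 = 31·2068 + 9
37: 64117 = 37·1732 + 33
41: 64117 = 41·1563 + 34
43: 64117 = 43·1491 + 4
47: 64117 = 47·1364 + 9
53: 64117 = 53·1209 + 40
59: 64117 = 59·1086 + 43
61: 64117 = 61·1051 + 6
67: 64117 = 67·956 + 65
71: 64117 = 71·903 + 4
73: 64117 = 73·878 + 23
79: 64117 = 79·811 + 48
83: 64117 = 83·772 + 41
89: 64117 = 89·720 + 37
97: 64117 = 97·661

97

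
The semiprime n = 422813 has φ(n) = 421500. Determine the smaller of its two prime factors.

563

φ(n) = (p−1)(q−1) = n − (p+q) + 1, so p + q = 422813 − 421500 + 1 = 1314.
p and q are the roots of t² − 1314t + 422813 = 0.
Discriminant: 1314² − 4·422813 = 1726596 − 1691252 = 35344; √35344 = 188.
q = (1314 − 188)/2 = 563, p = (1314 + 188)/2 = 751.
Check: 563 · 751 = 422813.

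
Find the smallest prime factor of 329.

7

329 is odd.
Digit sum 14, not divisible by 3.
Ends in 9: not divisible by 5.
7: 329 = 7·47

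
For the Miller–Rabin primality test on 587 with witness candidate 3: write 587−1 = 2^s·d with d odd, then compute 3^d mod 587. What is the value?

1

587 − 1 = 586 = 2^1 · 293, so d = 293.
3^1 ≡ 3 (mod 587)
3^2 ≡ 3^2 = 9 ≡ 9 (mod 587)
3^4 ≡ 9^2 = 81 ≡ 81 (mod 587)
3^8 ≡ 81^2 = 6561 ≡ 104 (mod 587)
3^16 ≡ 104^2 = 10816 ≡ 250 (mod 587)
3^32 ≡ 250^2 = 62500 ≡ 278 (mod 587)
3^64 ≡ 278^2 = 77284 ≡ 387 (mod 587)
3^128 ≡ 387^2 = 149769 ≡ 84 (mod 587)
3^256 ≡ 84^2 = 7056 ≡ 12 (mod 587)
293 = 256 + 32 + 4 + 1 in binary powers of 2.
So 3^293 ≡ 12 · 278 · 81 · 3 ≡ 1 (mod 587).
Since 3^d ≡ 1 (mod 587), base 3 does not prove 587 composite.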